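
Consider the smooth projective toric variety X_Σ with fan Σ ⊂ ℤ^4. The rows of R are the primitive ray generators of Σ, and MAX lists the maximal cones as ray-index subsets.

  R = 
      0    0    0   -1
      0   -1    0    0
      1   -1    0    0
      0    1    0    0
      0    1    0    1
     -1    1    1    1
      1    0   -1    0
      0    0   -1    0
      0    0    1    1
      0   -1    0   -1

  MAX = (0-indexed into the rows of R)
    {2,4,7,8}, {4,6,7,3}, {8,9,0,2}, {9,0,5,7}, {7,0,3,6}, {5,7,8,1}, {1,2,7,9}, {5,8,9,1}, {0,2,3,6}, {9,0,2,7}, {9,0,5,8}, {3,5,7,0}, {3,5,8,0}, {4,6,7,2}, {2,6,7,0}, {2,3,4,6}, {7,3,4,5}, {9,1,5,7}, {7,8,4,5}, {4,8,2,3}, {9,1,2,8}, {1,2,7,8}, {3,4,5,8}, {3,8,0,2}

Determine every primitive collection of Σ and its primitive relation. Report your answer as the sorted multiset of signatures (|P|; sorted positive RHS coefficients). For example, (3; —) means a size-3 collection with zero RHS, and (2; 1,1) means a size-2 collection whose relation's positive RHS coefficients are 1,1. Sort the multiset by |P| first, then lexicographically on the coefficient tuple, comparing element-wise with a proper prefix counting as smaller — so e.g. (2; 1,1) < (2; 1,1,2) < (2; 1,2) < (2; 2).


Δ(Σ) — 10 vertices, 15 min non-faces:

  {1,3}:  v_{1} + v_{3} = 0  so sig = (2; —)
  {4,9}:  v_{4} + v_{9} = 0  so sig = (2; —)
  {0,1}:  v_{0} + v_{1} = v_{9}  so sig = (2; 1)
  {0,4}:  v_{0} + v_{4} = v_{3}  so sig = (2; 1)
  {2,5}:  v_{2} + v_{5} = v_{8}  so sig = (2; 1)
  {3,9}:  v_{3} + v_{9} = v_{0}  so sig = (2; 1)
  {5,6}:  v_{5} + v_{6} = v_{4}  so sig = (2; 1)
  {1,4}:  v_{1} + v_{4} = v_{7} + v_{8}  so sig = (2; 1,1)
  {1,6}:  v_{1} + v_{6} = v_{2} + v_{7}  so sig = (2; 1,1)
  {6,8}:  v_{6} + v_{8} = v_{2} + v_{4}  so sig = (2; 1,1)
  {6,9}:  v_{6} + v_{9} = v_{0} + v_{2} + v_{7}  so sig = (2; 1,1,1)
  {0,7,8}:  v_{0} + v_{7} + v_{8} = 0  so sig = (3; —)
  {2,3,7}:  v_{2} + v_{3} + v_{7} = v_{6}  so sig = (3; 1)
  {3,7,8}:  v_{3} + v_{7} + v_{8} = v_{4}  so sig = (3; 1)
  {7,8,9}:  v_{7} + v_{8} + v_{9} = v_{1}  so sig = (3; 1)

so the primitive-relation signature multiset is
    (2; —)
    (2; —)
    (2; 1)
    (2; 1)
    (2; 1)
    (2; 1)
    (2; 1)
    (2; 1,1)
    (2; 1,1)
    (2; 1,1)
    (2; 1,1,1)
    (3; —)
    (3; 1)
    (3; 1)
    (3; 1)


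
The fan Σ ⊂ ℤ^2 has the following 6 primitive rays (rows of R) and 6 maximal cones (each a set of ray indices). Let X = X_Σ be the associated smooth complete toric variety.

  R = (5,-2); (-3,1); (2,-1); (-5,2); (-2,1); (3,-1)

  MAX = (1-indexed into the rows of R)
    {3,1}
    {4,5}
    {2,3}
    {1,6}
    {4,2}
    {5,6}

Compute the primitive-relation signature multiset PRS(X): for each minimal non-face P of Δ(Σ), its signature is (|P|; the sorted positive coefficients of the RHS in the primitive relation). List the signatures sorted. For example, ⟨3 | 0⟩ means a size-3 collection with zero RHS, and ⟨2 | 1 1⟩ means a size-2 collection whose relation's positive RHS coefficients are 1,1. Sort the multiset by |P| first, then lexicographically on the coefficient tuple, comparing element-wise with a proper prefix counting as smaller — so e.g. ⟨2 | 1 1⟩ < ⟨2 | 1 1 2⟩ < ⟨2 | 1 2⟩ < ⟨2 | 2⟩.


9 collections generate NE(X_Σ); each relation:

  P={1,4}:  v_{1} + v_{4} = 0  so sig = ⟨2 | 0⟩
  P={2,6}:  v_{2} + v_{6} = 0  so sig = ⟨2 | 0⟩
  P={3,5}:  v_{3} + v_{5} = 0  so sig = ⟨2 | 0⟩
  P={1,2}:  v_{1} + v_{2} = v_{3}  so sig = ⟨2 | 1⟩
  P={1,5}:  v_{1} + v_{5} = v_{6}  so sig = ⟨2 | 1⟩
  P={2,5}:  v_{2} + v_{5} = v_{4}  so sig = ⟨2 | 1⟩
  P={3,4}:  v_{3} + v_{4} = v_{2}  so sig = ⟨2 | 1⟩
  P={3,6}:  v_{3} + v_{6} = v_{1}  so sig = ⟨2 | 1⟩
  P={4,6}:  v_{4} + v_{6} = v_{5}  so sig = ⟨2 | 1⟩

Signatures (|P|; sorted positive RHS coefficients), sorted:
{ ⟨2 | 0⟩ ×3,  ⟨2 | 1⟩ ×6 }


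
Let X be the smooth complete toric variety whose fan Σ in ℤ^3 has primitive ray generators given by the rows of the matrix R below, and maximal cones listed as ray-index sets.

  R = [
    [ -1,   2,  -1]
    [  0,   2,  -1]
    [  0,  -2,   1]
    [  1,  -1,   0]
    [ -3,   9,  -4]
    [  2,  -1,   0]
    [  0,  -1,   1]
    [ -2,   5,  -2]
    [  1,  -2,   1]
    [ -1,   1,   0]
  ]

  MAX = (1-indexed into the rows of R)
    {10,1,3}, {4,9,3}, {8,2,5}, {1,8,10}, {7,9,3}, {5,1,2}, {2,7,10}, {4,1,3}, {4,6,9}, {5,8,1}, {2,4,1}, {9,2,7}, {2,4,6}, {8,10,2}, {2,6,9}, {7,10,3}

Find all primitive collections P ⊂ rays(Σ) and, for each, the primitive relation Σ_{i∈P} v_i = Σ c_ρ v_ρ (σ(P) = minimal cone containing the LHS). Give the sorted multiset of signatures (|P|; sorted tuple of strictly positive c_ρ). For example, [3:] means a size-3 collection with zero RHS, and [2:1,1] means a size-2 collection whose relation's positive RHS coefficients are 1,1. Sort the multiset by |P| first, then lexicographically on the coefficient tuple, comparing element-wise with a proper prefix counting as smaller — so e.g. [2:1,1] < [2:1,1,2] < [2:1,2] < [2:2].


|primitive collections| = 24. Relations:

  P={1,9}:  v_{1} + v_{9} = 0 — sig = [2:]
  P={2,3}:  v_{2} + v_{3} = 0 — sig = [2:]
  P={4,10}:  v_{4} + v_{10} = 0 — sig = [2:]
  P={1,7}:  v_{1} + v_{7} = v_{10} — sig = [2:1]
  P={4,7}:  v_{4} + v_{7} = v_{9} — sig = [2:1]
  P={9,10}:  v_{9} + v_{10} = v_{7} — sig = [2:1]
  P={1,6}:  v_{1} + v_{6} = v_{2} + v_{4} — sig = [2:1,1]
  P={3,5}:  v_{3} + v_{5} = v_{1} + v_{8} — sig = [2:1,1]
  P={3,6}:  v_{3} + v_{6} = v_{4} + v_{9} — sig = [2:1,1]
  P={3,8}:  v_{3} + v_{8} = v_{1} + v_{10} — sig = [2:1,1]
  P={4,8}:  v_{4} + v_{8} = v_{1} + v_{2} — sig = [2:1,1]
  P={5,9}:  v_{5} + v_{9} = v_{2} + v_{8} — sig = [2:1,1]
  P={6,10}:  v_{6} + v_{10} = v_{2} + v_{9} — sig = [2:1,1]
  P={8,9}:  v_{8} + v_{9} = v_{2} + v_{10} — sig = [2:1,1]
  P={5,7}:  v_{5} + v_{7} = v_{2} + v_{8} + v_{10} — sig = [2:1,1,1]
  P={6,7}:  v_{6} + v_{7} = v_{2} + 2·v_{9} — sig = [2:1,2]
  P={7,8}:  v_{7} + v_{8} = v_{2} + 2·v_{10} — sig = [2:1,2]
  P={5,6}:  v_{5} + v_{6} = v_{1} + 3·v_{2} — sig = [2:1,3]
  P={5,10}:  v_{5} + v_{10} = 2·v_{8} — sig = [2:2]
  P={6,8}:  v_{6} + v_{8} = 2·v_{2} — sig = [2:2]
  P={4,5}:  v_{4} + v_{5} = 2·v_{1} + 2·v_{2} — sig = [2:2,2]
  P={1,2,8}:  v_{1} + v_{2} + v_{8} = v_{5} — sig = [3:1]
  P={1,2,10}:  v_{1} + v_{2} + v_{10} = v_{8} — sig = [3:1]
  P={2,4,9}:  v_{2} + v_{4} + v_{9} = v_{6} — sig = [3:1]

Hence PRS(X_Σ) =
[[2:], [2:], [2:], [2:1], [2:1], [2:1], [2:1,1], [2:1,1], [2:1,1], [2:1,1], [2:1,1], [2:1,1], [2:1,1], [2:1,1], [2:1,1,1], [2:1,2], [2:1,2], [2:1,3], [2:2], [2:2], [2:2,2], [3:1], [3:1], [3:1]]


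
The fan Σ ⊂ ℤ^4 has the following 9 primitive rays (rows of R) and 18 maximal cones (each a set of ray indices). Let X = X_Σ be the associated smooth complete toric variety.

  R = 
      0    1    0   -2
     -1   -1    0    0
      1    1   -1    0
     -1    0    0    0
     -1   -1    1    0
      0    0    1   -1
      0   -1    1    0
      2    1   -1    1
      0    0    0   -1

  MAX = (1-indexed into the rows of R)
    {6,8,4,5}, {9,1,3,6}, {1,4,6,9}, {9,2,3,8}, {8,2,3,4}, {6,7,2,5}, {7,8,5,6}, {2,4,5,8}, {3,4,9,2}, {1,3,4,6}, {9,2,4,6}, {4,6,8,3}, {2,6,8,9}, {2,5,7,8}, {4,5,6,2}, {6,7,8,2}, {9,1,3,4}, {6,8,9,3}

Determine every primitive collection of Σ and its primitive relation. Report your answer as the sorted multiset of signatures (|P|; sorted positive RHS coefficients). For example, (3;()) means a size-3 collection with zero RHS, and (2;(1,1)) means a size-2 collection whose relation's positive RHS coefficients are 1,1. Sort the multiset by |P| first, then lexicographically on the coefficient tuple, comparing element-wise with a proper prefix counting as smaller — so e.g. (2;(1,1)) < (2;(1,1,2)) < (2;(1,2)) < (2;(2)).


14 collections generate NE(X_Σ); each relation:

  • {3,5}:  v_{3} + v_{5} = 0 — sig = (2;())
  • {4,7}:  v_{4} + v_{7} = v_{5} — sig = (2;(1))
  • {1,7}:  v_{1} + v_{7} = v_{6} + v_{9} — sig = (2;(1,1))
  • {5,9}:  v_{5} + v_{9} = v_{2} + v_{6} — sig = (2;(1,1))
  • {1,5}:  v_{1} + v_{5} = v_{4} + v_{6} + v_{9} — sig = (2;(1,1,1))
  • {3,7}:  v_{3} + v_{7} = v_{2} + v_{6} + v_{8} — sig = (2;(1,1,1))
  • {1,2}:  v_{1} + v_{2} = v_{4} + 2·v_{9} — sig = (2;(1,2))
  • {1,8}:  v_{1} + v_{8} = 2·v_{3} + v_{6} — sig = (2;(1,2))
  • {7,9}:  v_{7} + v_{9} = 2·v_{2} + 2·v_{6} + v_{8} — sig = (2;(1,2,2))
  • {2,3,6}:  v_{2} + v_{3} + v_{6} = v_{9} — sig = (3;(1))
  • {4,8,9}:  v_{4} + v_{8} + v_{9} = v_{3} — sig = (3;(1))
  • {2,4,6,8}:  v_{2} + v_{4} + v_{6} + v_{8} = 0 — sig = (4;())
  • {2,5,6,8}:  v_{2} + v_{5} + v_{6} + v_{8} = v_{7} — sig = (4;(1))
  • {3,4,6,9}:  v_{3} + v_{4} + v_{6} + v_{9} = v_{1} — sig = (4;(1))

so the primitive-relation signature multiset is
[(2;()), (2;(1)), (2;(1,1)), (2;(1,1)), (2;(1,1,1)), (2;(1,1,1)), (2;(1,2)), (2;(1,2)), (2;(1,2,2)), (3;(1)), (3;(1)), (4;()), (4;(1)), (4;(1))]


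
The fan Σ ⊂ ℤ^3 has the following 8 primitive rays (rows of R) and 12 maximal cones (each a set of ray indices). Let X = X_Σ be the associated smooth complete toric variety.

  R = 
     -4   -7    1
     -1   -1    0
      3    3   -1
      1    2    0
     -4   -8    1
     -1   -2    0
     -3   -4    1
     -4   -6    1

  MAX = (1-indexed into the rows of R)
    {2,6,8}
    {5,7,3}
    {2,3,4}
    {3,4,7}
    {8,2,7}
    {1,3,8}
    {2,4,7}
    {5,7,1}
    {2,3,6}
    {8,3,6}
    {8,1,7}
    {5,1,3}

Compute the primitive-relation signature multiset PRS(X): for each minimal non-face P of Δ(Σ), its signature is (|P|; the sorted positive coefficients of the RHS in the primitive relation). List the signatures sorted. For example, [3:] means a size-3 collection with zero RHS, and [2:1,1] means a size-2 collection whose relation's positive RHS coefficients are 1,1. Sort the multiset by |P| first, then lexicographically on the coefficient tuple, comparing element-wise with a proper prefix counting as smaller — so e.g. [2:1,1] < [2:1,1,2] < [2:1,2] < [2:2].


Primitive collections (14):

  P={4,6}:  v_{4} + v_{6} = 0 ; sig = [2:]
  P={4,8}:  v_{4} + v_{8} = v_{7} ; sig = [2:1]
  P={6,7}:  v_{6} + v_{7} = v_{8} ; sig = [2:1]
  P={1,2}:  v_{1} + v_{2} = v_{6} + v_{8} ; sig = [2:1,1]
  P={5,6}:  v_{5} + v_{6} = v_{1} + v_{3} + v_{8} ; sig = [2:1,1,1]
  P={1,4}:  v_{1} + v_{4} = v_{3} + 2·v_{7} ; sig = [2:1,2]
  P={1,6}:  v_{1} + v_{6} = v_{3} + 2·v_{8} ; sig = [2:1,2]
  P={2,5}:  v_{2} + v_{5} = v_{3} + 2·v_{8} ; sig = [2:1,2]
  P={5,8}:  v_{5} + v_{8} = 2·v_{1} ; sig = [2:2]
  P={4,5}:  v_{4} + v_{5} = 2·v_{3} + 3·v_{7} ; sig = [2:2,3]
  P={1,3,7}:  v_{1} + v_{3} + v_{7} = v_{5} ; sig = [3:1]
  P={2,3,7}:  v_{2} + v_{3} + v_{7} = v_{6} ; sig = [3:1]
  P={3,7,8}:  v_{3} + v_{7} + v_{8} = v_{1} ; sig = [3:1]
  P={2,3,8}:  v_{2} + v_{3} + v_{8} = 2·v_{6} ; sig = [3:2]

Sorted signature multiset PRS(X):
[[2:], [2:1], [2:1], [2:1,1], [2:1,1,1], [2:1,2], [2:1,2], [2:1,2], [2:2], [2:2,3], [3:1], [3:1], [3:1], [3:2]]


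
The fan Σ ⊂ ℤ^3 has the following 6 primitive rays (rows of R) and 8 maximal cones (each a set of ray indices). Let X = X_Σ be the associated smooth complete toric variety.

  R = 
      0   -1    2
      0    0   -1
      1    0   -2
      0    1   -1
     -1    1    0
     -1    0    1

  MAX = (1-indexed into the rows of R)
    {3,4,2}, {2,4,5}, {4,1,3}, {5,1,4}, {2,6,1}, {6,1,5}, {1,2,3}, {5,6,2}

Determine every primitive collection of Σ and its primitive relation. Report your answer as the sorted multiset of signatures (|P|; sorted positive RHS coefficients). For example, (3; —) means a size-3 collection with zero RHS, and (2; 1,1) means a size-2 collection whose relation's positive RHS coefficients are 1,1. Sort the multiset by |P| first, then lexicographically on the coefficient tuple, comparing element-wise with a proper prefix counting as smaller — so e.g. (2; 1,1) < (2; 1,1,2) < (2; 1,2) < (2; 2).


5 minimal non-faces of Δ(Σ) (on 6 rays):

  • {3,6}:  v_{3} + v_{6} = v_{2}  →  sig = (2; 1)
  • {4,6}:  v_{4} + v_{6} = v_{5}  →  sig = (2; 1)
  • {3,5}:  v_{3} + v_{5} = v_{2} + v_{4}  →  sig = (2; 1,1)
  • {1,2,4}:  v_{1} + v_{2} + v_{4} = 0  →  sig = (3; —)
  • {1,2,5}:  v_{1} + v_{2} + v_{5} = v_{6}  →  sig = (3; 1)

so the primitive-relation signature multiset is
    |P|=2: 3 collections, coeffs (1), (1), (1,1)
    |P|=3: 2 collections, coeffs (), (1)


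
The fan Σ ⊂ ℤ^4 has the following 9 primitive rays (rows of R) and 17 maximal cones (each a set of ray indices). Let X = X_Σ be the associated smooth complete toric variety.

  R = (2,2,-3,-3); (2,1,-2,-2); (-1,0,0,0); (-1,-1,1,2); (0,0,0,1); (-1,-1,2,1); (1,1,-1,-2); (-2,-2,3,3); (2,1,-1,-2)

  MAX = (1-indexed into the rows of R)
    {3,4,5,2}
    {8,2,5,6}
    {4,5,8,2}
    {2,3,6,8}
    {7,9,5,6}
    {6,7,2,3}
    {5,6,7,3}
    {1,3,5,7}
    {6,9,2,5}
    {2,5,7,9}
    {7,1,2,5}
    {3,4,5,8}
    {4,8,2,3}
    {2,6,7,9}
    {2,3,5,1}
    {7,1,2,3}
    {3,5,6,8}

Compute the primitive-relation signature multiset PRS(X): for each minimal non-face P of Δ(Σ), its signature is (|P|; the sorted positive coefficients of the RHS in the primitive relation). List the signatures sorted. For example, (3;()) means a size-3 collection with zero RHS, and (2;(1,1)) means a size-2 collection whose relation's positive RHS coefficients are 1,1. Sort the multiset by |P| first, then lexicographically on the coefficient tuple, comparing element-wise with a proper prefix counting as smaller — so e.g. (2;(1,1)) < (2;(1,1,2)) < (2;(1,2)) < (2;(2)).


The 14 primitive collections of Σ (r=9, n=4):

  P = {1,8}:  v_{1} + v_{8} = 0 — sig = (2;())
  P = {4,7}:  v_{4} + v_{7} = 0 — sig = (2;())
  P = {1,6}:  v_{1} + v_{6} = v_{7} — sig = (2;(1))
  P = {3,9}:  v_{3} + v_{9} = v_{7} — sig = (2;(1))
  P = {4,6}:  v_{4} + v_{6} = v_{8} — sig = (2;(1))
  P = {7,8}:  v_{7} + v_{8} = v_{6} — sig = (2;(1))
  P = {1,4}:  v_{1} + v_{4} = v_{2} + v_{3} + v_{5} — sig = (2;(1,1,1))
  P = {4,9}:  v_{4} + v_{9} = v_{2} + v_{5} + v_{6} — sig = (2;(1,1,1))
  P = {1,9}:  v_{1} + v_{9} = v_{2} + v_{5} + 2·v_{7} — sig = (2;(1,1,2))
  P = {8,9}:  v_{8} + v_{9} = v_{2} + v_{5} + 2·v_{6} — sig = (2;(1,1,2))
  P = {2,3,5,6}:  v_{2} + v_{3} + v_{5} + v_{6} = 0 — sig = (4;())
  P = {2,3,5,7}:  v_{2} + v_{3} + v_{5} + v_{7} = v_{1} — sig = (4;(1))
  P = {2,3,5,8}:  v_{2} + v_{3} + v_{5} + v_{8} = v_{4} — sig = (4;(1))
  P = {2,5,6,7}:  v_{2} + v_{5} + v_{6} + v_{7} = v_{9} — sig = (4;(1))

Sorted signature multiset PRS(X):
    (2;())
    (2;())
    (2;(1))
    (2;(1))
    (2;(1))
    (2;(1))
    (2;(1,1,1))
    (2;(1,1,1))
    (2;(1,1,2))
    (2;(1,1,2))
    (4;())
    (4;(1))
    (4;(1))
    (4;(1))


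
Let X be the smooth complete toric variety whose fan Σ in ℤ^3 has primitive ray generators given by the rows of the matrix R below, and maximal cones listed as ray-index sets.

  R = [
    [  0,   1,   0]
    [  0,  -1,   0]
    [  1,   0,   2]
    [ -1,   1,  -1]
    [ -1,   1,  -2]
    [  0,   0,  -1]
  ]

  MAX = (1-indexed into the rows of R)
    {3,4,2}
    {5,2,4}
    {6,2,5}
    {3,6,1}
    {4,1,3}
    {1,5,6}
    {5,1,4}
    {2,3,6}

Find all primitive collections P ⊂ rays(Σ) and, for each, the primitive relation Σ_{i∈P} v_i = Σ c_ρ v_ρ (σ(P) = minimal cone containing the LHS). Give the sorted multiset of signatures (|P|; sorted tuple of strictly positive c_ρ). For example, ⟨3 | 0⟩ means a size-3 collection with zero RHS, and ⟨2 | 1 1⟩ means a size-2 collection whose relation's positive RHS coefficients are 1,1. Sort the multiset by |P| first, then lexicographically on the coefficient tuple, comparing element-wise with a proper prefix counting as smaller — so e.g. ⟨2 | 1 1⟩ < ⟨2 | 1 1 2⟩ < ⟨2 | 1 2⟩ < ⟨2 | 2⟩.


3 minimal non-faces of Δ(Σ) (on 6 rays):

  P = {1,2}:  v_{1} + v_{2} = 0 — sig = ⟨2 | 0⟩
  P = {3,5}:  v_{3} + v_{5} = v_{1} — sig = ⟨2 | 1⟩
  P = {4,6}:  v_{4} + v_{6} = v_{5} — sig = ⟨2 | 1⟩

Sorted signature multiset PRS(X):
{ ⟨2 | 0⟩,  ⟨2 | 1⟩ ×2 }


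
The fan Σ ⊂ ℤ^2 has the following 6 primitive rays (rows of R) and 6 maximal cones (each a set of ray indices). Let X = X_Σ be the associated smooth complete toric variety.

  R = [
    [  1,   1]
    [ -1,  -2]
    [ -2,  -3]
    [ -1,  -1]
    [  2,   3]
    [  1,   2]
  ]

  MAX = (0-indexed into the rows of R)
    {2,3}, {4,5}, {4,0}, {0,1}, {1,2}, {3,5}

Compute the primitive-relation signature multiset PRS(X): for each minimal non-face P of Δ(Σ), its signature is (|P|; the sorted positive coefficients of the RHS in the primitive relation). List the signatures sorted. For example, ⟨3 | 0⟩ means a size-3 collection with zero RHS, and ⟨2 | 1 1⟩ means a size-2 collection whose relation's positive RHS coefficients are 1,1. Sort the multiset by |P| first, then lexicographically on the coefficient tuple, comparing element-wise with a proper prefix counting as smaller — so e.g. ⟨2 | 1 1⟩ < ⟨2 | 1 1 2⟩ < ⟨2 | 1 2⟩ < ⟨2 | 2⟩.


|primitive collections| = 9. Relations:

  {0,3}:  v_{0} + v_{3} = 0  →  sig = ⟨2 | 0⟩
  {1,5}:  v_{1} + v_{5} = 0  →  sig = ⟨2 | 0⟩
  {2,4}:  v_{2} + v_{4} = 0  →  sig = ⟨2 | 0⟩
  {0,2}:  v_{0} + v_{2} = v_{1}  →  sig = ⟨2 | 1⟩
  {0,5}:  v_{0} + v_{5} = v_{4}  →  sig = ⟨2 | 1⟩
  {1,3}:  v_{1} + v_{3} = v_{2}  →  sig = ⟨2 | 1⟩
  {1,4}:  v_{1} + v_{4} = v_{0}  →  sig = ⟨2 | 1⟩
  {2,5}:  v_{2} + v_{5} = v_{3}  →  sig = ⟨2 | 1⟩
  {3,4}:  v_{3} + v_{4} = v_{5}  →  sig = ⟨2 | 1⟩

so the primitive-relation signature multiset is
    |P|=2: 9 collections, coeffs (), (), (), (1), (1), (1), (1), (1), (1)


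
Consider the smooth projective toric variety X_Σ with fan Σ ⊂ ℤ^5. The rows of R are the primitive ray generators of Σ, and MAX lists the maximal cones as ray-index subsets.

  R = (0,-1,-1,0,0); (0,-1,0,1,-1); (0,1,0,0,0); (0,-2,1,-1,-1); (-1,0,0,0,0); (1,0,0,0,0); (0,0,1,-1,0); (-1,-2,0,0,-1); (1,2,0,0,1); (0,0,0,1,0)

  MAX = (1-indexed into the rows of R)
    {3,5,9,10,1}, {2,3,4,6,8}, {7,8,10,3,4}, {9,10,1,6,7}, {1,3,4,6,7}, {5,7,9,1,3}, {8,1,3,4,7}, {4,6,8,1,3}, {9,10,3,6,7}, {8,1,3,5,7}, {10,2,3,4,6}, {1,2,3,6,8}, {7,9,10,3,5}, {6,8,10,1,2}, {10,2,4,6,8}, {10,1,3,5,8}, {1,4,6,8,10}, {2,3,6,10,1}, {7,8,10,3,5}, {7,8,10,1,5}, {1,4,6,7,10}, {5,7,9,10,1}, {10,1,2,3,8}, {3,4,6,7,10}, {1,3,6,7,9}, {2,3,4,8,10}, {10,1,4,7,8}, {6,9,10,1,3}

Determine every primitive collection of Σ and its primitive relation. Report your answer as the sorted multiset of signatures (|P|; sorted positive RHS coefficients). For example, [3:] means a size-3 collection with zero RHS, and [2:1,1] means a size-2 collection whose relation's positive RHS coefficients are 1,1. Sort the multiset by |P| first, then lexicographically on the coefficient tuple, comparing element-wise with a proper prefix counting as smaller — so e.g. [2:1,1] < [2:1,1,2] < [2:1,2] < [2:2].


Primitive collections (12):

  P = {5,6}:  v_{5} + v_{6} = 0 — sig = [2:]
  P = {8,9}:  v_{8} + v_{9} = 0 — sig = [2:]
  P = {4,5}:  v_{4} + v_{5} = v_{7} + v_{8} — sig = [2:1,1]
  P = {4,9}:  v_{4} + v_{9} = v_{6} + v_{7} — sig = [2:1,1]
  P = {2,5}:  v_{2} + v_{5} = v_{3} + v_{8} + v_{10} — sig = [2:1,1,1]
  P = {2,7}:  v_{2} + v_{7} = v_{3} + v_{4} + v_{10} — sig = [2:1,1,1]
  P = {2,9}:  v_{2} + v_{9} = v_{3} + v_{6} + v_{10} — sig = [2:1,1,1]
  P = {6,7,8}:  v_{6} + v_{7} + v_{8} = v_{4} — sig = [3:1]
  P = {1,2,4}:  v_{1} + v_{2} + v_{4} = 2·v_{6} + 2·v_{8} — sig = [3:2,2]
  P = {1,3,7,10}:  v_{1} + v_{3} + v_{7} + v_{10} = 0 — sig = [4:]
  P = {3,6,8,10}:  v_{3} + v_{6} + v_{8} + v_{10} = v_{2} — sig = [4:1]
  P = {1,3,4,10}:  v_{1} + v_{3} + v_{4} + v_{10} = v_{6} + v_{8} — sig = [4:1,1]

Signatures (|P|; sorted positive RHS coefficients), sorted:
[[2:], [2:], [2:1,1], [2:1,1], [2:1,1,1], [2:1,1,1], [2:1,1,1], [3:1], [3:2,2], [4:], [4:1], [4:1,1]]


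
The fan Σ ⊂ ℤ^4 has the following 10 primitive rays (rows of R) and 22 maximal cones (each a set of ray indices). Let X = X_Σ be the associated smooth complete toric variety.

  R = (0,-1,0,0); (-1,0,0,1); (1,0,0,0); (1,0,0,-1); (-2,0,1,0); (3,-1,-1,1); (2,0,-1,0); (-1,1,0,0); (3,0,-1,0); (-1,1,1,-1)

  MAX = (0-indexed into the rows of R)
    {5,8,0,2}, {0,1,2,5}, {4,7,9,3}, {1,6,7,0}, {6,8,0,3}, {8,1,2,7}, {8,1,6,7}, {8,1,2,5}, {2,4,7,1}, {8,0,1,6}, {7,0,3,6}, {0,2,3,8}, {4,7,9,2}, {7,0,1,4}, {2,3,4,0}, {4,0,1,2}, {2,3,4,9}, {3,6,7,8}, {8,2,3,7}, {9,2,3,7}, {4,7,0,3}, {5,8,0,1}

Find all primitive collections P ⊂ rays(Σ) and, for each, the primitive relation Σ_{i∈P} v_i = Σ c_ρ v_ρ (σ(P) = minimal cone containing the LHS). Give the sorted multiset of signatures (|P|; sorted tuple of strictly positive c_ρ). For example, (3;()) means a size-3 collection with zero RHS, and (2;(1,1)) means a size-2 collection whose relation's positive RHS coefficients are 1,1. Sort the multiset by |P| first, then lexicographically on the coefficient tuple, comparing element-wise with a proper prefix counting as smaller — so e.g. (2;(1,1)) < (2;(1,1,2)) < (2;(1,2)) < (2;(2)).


17 collections generate NE(X_Σ); each relation:

  • {1,3}:  v_{1} + v_{3} = 0  →  sig = (2;())
  • {4,6}:  v_{4} + v_{6} = 0  →  sig = (2;())
  • {2,6}:  v_{2} + v_{6} = v_{8}  →  sig = (2;(1))
  • {4,8}:  v_{4} + v_{8} = v_{2}  →  sig = (2;(1))
  • {0,9}:  v_{0} + v_{9} = v_{3} + v_{4}  →  sig = (2;(1,1))
  • {5,7}:  v_{5} + v_{7} = v_{1} + v_{8}  →  sig = (2;(1,1))
  • {1,9}:  v_{1} + v_{9} = v_{2} + v_{4} + v_{7}  →  sig = (2;(1,1,1))
  • {3,5}:  v_{3} + v_{5} = v_{0} + v_{2} + v_{8}  →  sig = (2;(1,1,1))
  • {6,9}:  v_{6} + v_{9} = v_{2} + v_{3} + v_{7}  →  sig = (2;(1,1,1))
  • {4,5}:  v_{4} + v_{5} = v_{0} + v_{1} + 2·v_{2}  →  sig = (2;(1,1,2))
  • {5,6}:  v_{5} + v_{6} = v_{0} + v_{1} + 2·v_{8}  →  sig = (2;(1,1,2))
  • {8,9}:  v_{8} + v_{9} = 2·v_{2} + v_{3} + v_{7}  →  sig = (2;(1,1,2))
  • {5,9}:  v_{5} + v_{9} = 2·v_{2}  →  sig = (2;(2))
  • {0,2,7}:  v_{0} + v_{2} + v_{7} = 0  →  sig = (3;())
  • {0,7,8}:  v_{0} + v_{7} + v_{8} = v_{6}  →  sig = (3;(1))
  • {0,1,2,8}:  v_{0} + v_{1} + v_{2} + v_{8} = v_{5}  →  sig = (4;(1))
  • {2,3,4,7}:  v_{2} + v_{3} + v_{4} + v_{7} = v_{9}  →  sig = (4;(1))

Sorted signature multiset PRS(X):
    |P|=2: 13 collections, coeffs (), (), (1), (1), (1,1), (1,1), (1,1,1), (1,1,1), (1,1,1), (1,1,2), (1,1,2), (1,1,2), (2)
    |P|=3: 2 collections, coeffs (), (1)
    |P|=4: 2 collections, coeffs (1), (1)


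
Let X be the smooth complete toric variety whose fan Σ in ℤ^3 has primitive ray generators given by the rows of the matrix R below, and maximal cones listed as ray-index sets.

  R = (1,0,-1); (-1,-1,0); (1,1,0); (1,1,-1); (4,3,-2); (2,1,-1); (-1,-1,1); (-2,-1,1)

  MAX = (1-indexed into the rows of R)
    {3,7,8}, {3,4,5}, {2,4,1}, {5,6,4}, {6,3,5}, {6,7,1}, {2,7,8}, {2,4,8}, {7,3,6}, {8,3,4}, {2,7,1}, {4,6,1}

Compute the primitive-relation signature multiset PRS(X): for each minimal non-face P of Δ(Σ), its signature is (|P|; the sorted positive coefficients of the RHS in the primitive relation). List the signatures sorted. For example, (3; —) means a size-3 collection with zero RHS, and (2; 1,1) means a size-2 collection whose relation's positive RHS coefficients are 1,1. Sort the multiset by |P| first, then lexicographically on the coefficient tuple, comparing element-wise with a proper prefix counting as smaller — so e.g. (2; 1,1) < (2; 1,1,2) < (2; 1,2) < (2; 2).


The 11 primitive collections of Σ (r=8, n=3):

  P = {2,3}:  v_{2} + v_{3} = 0  so sig = (2; —)
  P = {4,7}:  v_{4} + v_{7} = 0  so sig = (2; —)
  P = {6,8}:  v_{6} + v_{8} = 0  so sig = (2; —)
  P = {1,3}:  v_{1} + v_{3} = v_{6}  so sig = (2; 1)
  P = {1,8}:  v_{1} + v_{8} = v_{2}  so sig = (2; 1)
  P = {2,6}:  v_{2} + v_{6} = v_{1}  so sig = (2; 1)
  P = {2,5}:  v_{2} + v_{5} = v_{4} + v_{6}  so sig = (2; 1,1)
  P = {5,7}:  v_{5} + v_{7} = v_{3} + v_{6}  so sig = (2; 1,1)
  P = {5,8}:  v_{5} + v_{8} = v_{3} + v_{4}  so sig = (2; 1,1)
  P = {1,5}:  v_{1} + v_{5} = v_{4} + 2·v_{6}  so sig = (2; 1,2)
  P = {3,4,6}:  v_{3} + v_{4} + v_{6} = v_{5}  so sig = (3; 1)

so the primitive-relation signature multiset is
[(2; —), (2; —), (2; —), (2; 1), (2; 1), (2; 1), (2; 1,1), (2; 1,1), (2; 1,1), (2; 1,2), (3; 1)]


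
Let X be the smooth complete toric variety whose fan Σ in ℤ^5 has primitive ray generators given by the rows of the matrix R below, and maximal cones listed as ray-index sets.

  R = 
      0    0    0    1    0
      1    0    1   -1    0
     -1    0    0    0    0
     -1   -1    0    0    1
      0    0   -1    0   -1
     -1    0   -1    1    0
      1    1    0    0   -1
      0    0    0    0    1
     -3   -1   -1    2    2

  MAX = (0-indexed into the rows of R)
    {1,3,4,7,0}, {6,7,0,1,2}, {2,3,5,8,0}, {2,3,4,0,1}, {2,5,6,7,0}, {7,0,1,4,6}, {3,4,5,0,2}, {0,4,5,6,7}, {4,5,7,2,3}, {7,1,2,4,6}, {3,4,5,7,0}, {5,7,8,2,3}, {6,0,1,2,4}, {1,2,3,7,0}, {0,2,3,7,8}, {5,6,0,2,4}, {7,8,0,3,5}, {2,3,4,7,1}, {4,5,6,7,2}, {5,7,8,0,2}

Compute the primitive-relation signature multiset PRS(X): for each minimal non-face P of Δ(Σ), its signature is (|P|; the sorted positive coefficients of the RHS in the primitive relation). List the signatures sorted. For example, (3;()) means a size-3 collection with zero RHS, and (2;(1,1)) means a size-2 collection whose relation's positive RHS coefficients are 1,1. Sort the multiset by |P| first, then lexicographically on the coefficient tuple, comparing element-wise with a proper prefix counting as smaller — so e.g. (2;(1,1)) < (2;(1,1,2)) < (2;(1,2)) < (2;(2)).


Δ(Σ) — 9 vertices, 7 min non-faces:

  P = {1,5}:  v_{1} + v_{5} = 0  ⇒ sig = (2;())
  P = {3,6}:  v_{3} + v_{6} = 0  ⇒ sig = (2;())
  P = {1,8}:  v_{1} + v_{8} = v_{0} + v_{2} + v_{3} + v_{7}  ⇒ sig = (2;(1,1,1,1))
  P = {6,8}:  v_{6} + v_{8} = v_{0} + v_{2} + v_{5} + v_{7}  ⇒ sig = (2;(1,1,1,1))
  P = {4,8}:  v_{4} + v_{8} = v_{3} + 2·v_{5}  ⇒ sig = (2;(1,2))
  P = {0,2,4,7}:  v_{0} + v_{2} + v_{4} + v_{7} = v_{5}  ⇒ sig = (4;(1))
  P = {0,2,3,5,7}:  v_{0} + v_{2} + v_{3} + v_{5} + v_{7} = v_{8}  ⇒ sig = (5;(1))

so the primitive-relation signature multiset is
[(2;()), (2;()), (2;(1,1,1,1)), (2;(1,1,1,1)), (2;(1,2)), (4;(1)), (5;(1))]


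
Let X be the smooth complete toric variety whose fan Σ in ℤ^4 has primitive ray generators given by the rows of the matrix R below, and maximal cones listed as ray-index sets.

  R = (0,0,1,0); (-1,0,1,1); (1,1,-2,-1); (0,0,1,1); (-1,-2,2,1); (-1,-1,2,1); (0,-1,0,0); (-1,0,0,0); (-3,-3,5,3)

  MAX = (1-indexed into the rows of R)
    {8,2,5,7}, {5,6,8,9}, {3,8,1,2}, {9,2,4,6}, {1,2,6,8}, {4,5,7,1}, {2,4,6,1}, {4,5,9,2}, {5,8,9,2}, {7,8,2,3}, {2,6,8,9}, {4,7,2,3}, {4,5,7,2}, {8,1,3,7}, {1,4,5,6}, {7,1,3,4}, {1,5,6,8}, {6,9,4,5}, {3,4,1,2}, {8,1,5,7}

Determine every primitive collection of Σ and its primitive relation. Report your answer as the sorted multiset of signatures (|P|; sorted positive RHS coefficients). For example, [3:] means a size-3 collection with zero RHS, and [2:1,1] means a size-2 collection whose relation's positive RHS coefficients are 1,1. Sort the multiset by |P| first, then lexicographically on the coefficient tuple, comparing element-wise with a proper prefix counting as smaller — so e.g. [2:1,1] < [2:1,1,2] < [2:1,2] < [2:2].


Primitive collections (10):

  {3,6}:  v_{3} + v_{6} = 0  →  sig = [2:]
  {3,5}:  v_{3} + v_{5} = v_{7}  →  sig = [2:1]
  {4,8}:  v_{4} + v_{8} = v_{2}  →  sig = [2:1]
  {6,7}:  v_{6} + v_{7} = v_{5}  →  sig = [2:1]
  {3,9}:  v_{3} + v_{9} = v_{2} + v_{5}  →  sig = [2:1,1]
  {7,9}:  v_{7} + v_{9} = v_{2} + 2·v_{5}  →  sig = [2:1,2]
  {1,9}:  v_{1} + v_{9} = 3·v_{6}  →  sig = [2:3]
  {1,2,7}:  v_{1} + v_{2} + v_{7} = v_{6}  →  sig = [3:1]
  {2,5,6}:  v_{2} + v_{5} + v_{6} = v_{9}  →  sig = [3:1]
  {1,2,5}:  v_{1} + v_{2} + v_{5} = 2·v_{6}  →  sig = [3:2]

Sorted signature multiset PRS(X):
    |P|=2: 7 collections, coeffs (), (1), (1), (1), (1,1), (1,2), (3)
    |P|=3: 3 collections, coeffs (1), (1), (2)


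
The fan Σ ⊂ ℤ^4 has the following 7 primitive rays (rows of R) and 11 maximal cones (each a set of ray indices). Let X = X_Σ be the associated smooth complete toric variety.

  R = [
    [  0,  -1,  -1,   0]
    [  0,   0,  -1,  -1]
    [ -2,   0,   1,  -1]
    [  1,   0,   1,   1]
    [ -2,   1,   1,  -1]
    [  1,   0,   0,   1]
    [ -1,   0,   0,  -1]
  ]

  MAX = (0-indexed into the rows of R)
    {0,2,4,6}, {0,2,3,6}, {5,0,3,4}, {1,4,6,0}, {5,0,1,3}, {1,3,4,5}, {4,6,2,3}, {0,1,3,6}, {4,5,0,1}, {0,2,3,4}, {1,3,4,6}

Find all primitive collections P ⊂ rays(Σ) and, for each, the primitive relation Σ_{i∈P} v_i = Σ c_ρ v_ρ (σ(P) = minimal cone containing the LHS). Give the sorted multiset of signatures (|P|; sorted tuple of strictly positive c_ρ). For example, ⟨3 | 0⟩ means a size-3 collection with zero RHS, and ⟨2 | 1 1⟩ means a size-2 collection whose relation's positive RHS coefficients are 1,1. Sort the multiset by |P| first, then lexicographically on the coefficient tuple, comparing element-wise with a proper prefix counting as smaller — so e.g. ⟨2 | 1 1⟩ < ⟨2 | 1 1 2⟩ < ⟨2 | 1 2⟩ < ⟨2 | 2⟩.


Σ has 5 primitive collections:

  • {5,6}:  v_{5} + v_{6} = 0  so sig = ⟨2 | 0⟩
  • {2,5}:  v_{2} + v_{5} = v_{0} + v_{3} + v_{4}  so sig = ⟨2 | 1 1 1⟩
  • {1,2}:  v_{1} + v_{2} = 2·v_{6}  so sig = ⟨2 | 2⟩
  • {0,1,3,4}:  v_{0} + v_{1} + v_{3} + v_{4} = v_{6}  so sig = ⟨4 | 1⟩
  • {0,3,4,6}:  v_{0} + v_{3} + v_{4} + v_{6} = v_{2}  so sig = ⟨4 | 1⟩

Signatures (|P|; sorted positive RHS coefficients), sorted:
    |P|=2: 3 collections, coeffs (), (1,1,1), (2)
    |P|=4: 2 collections, coeffs (1), (1)


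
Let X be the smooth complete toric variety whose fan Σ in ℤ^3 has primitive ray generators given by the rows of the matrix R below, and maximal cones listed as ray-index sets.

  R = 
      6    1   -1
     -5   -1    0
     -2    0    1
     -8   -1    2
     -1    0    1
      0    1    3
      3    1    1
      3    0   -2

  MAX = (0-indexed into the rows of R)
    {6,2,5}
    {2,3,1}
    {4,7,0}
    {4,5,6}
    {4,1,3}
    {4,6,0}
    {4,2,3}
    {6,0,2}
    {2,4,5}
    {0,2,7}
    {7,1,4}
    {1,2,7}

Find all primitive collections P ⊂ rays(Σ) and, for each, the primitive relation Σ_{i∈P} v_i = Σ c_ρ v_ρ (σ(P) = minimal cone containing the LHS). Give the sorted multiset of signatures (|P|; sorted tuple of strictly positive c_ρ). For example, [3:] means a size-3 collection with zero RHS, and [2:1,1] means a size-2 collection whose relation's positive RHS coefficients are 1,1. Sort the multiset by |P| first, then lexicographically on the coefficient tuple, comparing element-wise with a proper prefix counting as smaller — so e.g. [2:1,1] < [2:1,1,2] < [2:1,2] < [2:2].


14 collections generate NE(X_Σ); each relation:

  P={0,3}:  v_{0} + v_{3} = v_{2}  ⟹  sig = [2:1]
  P={1,6}:  v_{1} + v_{6} = v_{2}  ⟹  sig = [2:1]
  P={3,7}:  v_{3} + v_{7} = v_{1}  ⟹  sig = [2:1]
  P={5,7}:  v_{5} + v_{7} = v_{6}  ⟹  sig = [2:1]
  P={6,7}:  v_{6} + v_{7} = v_{0}  ⟹  sig = [2:1]
  P={0,1}:  v_{0} + v_{1} = v_{2} + v_{7}  ⟹  sig = [2:1,1]
  P={1,5}:  v_{1} + v_{5} = 2·v_{2} + v_{4}  ⟹  sig = [2:1,2]
  P={3,6}:  v_{3} + v_{6} = 2·v_{2} + v_{4}  ⟹  sig = [2:1,2]
  P={0,5}:  v_{0} + v_{5} = 2·v_{6}  ⟹  sig = [2:2]
  P={3,5}:  v_{3} + v_{5} = 3·v_{2} + 2·v_{4}  ⟹  sig = [2:2,3]
  P={2,4,7}:  v_{2} + v_{4} + v_{7} = 0  ⟹  sig = [3:]
  P={0,2,4}:  v_{0} + v_{2} + v_{4} = v_{6}  ⟹  sig = [3:1]
  P={1,2,4}:  v_{1} + v_{2} + v_{4} = v_{3}  ⟹  sig = [3:1]
  P={2,4,6}:  v_{2} + v_{4} + v_{6} = v_{5}  ⟹  sig = [3:1]

so the primitive-relation signature multiset is
{ [2:1] ×5,  [2:1,1],  [2:1,2] ×2,  [2:2],  [2:2,3],  [3:],  [3:1] ×3 }


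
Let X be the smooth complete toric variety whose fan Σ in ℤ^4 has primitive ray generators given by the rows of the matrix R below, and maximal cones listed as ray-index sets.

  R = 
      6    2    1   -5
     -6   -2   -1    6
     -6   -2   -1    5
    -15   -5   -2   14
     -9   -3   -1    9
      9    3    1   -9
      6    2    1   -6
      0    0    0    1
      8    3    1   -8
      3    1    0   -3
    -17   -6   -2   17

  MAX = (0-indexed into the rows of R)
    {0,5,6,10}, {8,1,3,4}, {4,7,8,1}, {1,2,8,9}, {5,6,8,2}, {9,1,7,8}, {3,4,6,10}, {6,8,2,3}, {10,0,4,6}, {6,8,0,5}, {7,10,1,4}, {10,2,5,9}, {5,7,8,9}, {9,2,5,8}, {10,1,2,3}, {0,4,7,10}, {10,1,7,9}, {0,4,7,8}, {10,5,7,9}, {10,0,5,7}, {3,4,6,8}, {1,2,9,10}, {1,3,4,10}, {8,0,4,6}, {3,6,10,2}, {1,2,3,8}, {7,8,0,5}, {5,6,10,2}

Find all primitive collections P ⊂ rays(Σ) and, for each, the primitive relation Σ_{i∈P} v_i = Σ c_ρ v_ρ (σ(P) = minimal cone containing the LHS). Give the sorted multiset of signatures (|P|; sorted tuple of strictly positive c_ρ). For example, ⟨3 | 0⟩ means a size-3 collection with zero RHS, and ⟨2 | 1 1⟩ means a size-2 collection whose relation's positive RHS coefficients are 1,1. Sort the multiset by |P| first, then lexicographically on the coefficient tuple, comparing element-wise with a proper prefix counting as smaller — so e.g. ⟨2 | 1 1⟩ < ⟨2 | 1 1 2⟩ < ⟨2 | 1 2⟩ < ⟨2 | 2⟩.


16 collections generate NE(X_Σ); each relation:

  {0,2}:  v_{0} + v_{2} = 0  ⇒ sig = ⟨2 | 0⟩
  {1,6}:  v_{1} + v_{6} = 0  ⇒ sig = ⟨2 | 0⟩
  {4,5}:  v_{4} + v_{5} = 0  ⇒ sig = ⟨2 | 0⟩
  {0,1}:  v_{0} + v_{1} = v_{7}  ⇒ sig = ⟨2 | 1⟩
  {0,3}:  v_{0} + v_{3} = v_{4}  ⇒ sig = ⟨2 | 1⟩
  {1,5}:  v_{1} + v_{5} = v_{9}  ⇒ sig = ⟨2 | 1⟩
  {2,4}:  v_{2} + v_{4} = v_{3}  ⇒ sig = ⟨2 | 1⟩
  {2,7}:  v_{2} + v_{7} = v_{1}  ⇒ sig = ⟨2 | 1⟩
  {3,5}:  v_{3} + v_{5} = v_{2}  ⇒ sig = ⟨2 | 1⟩
  {4,9}:  v_{4} + v_{9} = v_{1}  ⇒ sig = ⟨2 | 1⟩
  {6,7}:  v_{6} + v_{7} = v_{0}  ⇒ sig = ⟨2 | 1⟩
  {6,9}:  v_{6} + v_{9} = v_{5}  ⇒ sig = ⟨2 | 1⟩
  {8,10}:  v_{8} + v_{10} = v_{4}  ⇒ sig = ⟨2 | 1⟩
  {0,9}:  v_{0} + v_{9} = v_{5} + v_{7}  ⇒ sig = ⟨2 | 1 1⟩
  {3,7}:  v_{3} + v_{7} = v_{1} + v_{4}  ⇒ sig = ⟨2 | 1 1⟩
  {3,9}:  v_{3} + v_{9} = v_{1} + v_{2}  ⇒ sig = ⟨2 | 1 1⟩

Hence PRS(X_Σ) =
[⟨2 | 0⟩, ⟨2 | 0⟩, ⟨2 | 0⟩, ⟨2 | 1⟩, ⟨2 | 1⟩, ⟨2 | 1⟩, ⟨2 | 1⟩, ⟨2 | 1⟩, ⟨2 | 1⟩, ⟨2 | 1⟩, ⟨2 | 1⟩, ⟨2 | 1⟩, ⟨2 | 1⟩, ⟨2 | 1 1⟩, ⟨2 | 1 1⟩, ⟨2 | 1 1⟩]


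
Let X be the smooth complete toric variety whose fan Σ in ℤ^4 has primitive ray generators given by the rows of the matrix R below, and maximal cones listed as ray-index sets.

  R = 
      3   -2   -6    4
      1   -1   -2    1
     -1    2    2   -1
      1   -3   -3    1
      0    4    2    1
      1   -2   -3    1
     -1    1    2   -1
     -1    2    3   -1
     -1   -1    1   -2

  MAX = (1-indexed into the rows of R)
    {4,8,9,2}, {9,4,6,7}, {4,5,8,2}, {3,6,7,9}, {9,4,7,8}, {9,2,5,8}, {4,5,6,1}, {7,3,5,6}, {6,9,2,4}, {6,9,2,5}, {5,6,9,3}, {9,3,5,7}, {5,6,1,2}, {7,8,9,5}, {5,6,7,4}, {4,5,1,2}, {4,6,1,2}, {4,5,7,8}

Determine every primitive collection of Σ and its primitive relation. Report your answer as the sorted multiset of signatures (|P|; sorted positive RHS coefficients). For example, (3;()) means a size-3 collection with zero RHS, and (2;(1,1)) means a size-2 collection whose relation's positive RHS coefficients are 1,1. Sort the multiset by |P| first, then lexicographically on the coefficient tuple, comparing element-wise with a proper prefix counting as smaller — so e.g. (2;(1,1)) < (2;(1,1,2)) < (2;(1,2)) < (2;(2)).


Σ has 12 primitive collections:

  • {2,7}:  v_{2} + v_{7} = 0  so sig = (2;())
  • {6,8}:  v_{6} + v_{8} = 0  so sig = (2;())
  • {1,9}:  v_{1} + v_{9} = v_{2} + v_{6}  so sig = (2;(1,1))
  • {3,4}:  v_{3} + v_{4} = v_{6} + v_{7}  so sig = (2;(1,1))
  • {1,7}:  v_{1} + v_{7} = v_{4} + v_{5} + v_{6}  so sig = (2;(1,1,1))
  • {1,8}:  v_{1} + v_{8} = v_{2} + v_{4} + v_{5}  so sig = (2;(1,1,1))
  • {2,3}:  v_{2} + v_{3} = v_{5} + v_{6} + v_{9}  so sig = (2;(1,1,1))
  • {3,8}:  v_{3} + v_{8} = v_{5} + v_{7} + v_{9}  so sig = (2;(1,1,1))
  • {1,3}:  v_{1} + v_{3} = v_{5} + 2·v_{6}  so sig = (2;(1,2))
  • {4,5,9}:  v_{4} + v_{5} + v_{9} = 0  so sig = (3;())
  • {2,4,5,6}:  v_{2} + v_{4} + v_{5} + v_{6} = v_{1}  so sig = (4;(1))
  • {5,6,7,9}:  v_{5} + v_{6} + v_{7} + v_{9} = v_{3}  so sig = (4;(1))

Signatures (|P|; sorted positive RHS coefficients), sorted:
{ (2;()) ×2,  (2;(1,1)) ×2,  (2;(1,1,1)) ×4,  (2;(1,2)),  (3;()),  (4;(1)) ×2 }


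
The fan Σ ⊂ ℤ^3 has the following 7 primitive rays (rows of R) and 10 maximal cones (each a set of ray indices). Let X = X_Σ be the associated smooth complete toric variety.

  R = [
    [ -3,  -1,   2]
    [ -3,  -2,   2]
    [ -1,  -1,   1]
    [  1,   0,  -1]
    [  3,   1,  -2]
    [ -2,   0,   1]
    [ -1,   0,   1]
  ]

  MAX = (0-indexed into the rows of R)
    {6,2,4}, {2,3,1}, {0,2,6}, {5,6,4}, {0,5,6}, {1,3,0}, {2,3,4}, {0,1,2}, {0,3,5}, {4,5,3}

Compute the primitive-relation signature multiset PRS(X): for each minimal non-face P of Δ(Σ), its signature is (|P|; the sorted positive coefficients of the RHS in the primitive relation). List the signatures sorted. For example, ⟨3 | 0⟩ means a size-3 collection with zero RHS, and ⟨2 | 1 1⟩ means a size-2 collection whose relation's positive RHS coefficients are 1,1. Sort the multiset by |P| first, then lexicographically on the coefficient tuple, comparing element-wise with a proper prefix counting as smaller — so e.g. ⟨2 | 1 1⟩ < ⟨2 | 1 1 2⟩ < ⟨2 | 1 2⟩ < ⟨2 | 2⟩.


7 collections generate NE(X_Σ); each relation:

  P={0,4}:  v_{0} + v_{4} = 0 ; sig = ⟨2 | 0⟩
  P={3,6}:  v_{3} + v_{6} = 0 ; sig = ⟨2 | 0⟩
  P={2,5}:  v_{2} + v_{5} = v_{0} ; sig = ⟨2 | 1⟩
  P={1,4}:  v_{1} + v_{4} = v_{2} + v_{3} ; sig = ⟨2 | 1 1⟩
  P={1,6}:  v_{1} + v_{6} = v_{0} + v_{2} ; sig = ⟨2 | 1 1⟩
  P={1,5}:  v_{1} + v_{5} = 2·v_{0} + v_{3} ; sig = ⟨2 | 1 2⟩
  P={0,2,3}:  v_{0} + v_{2} + v_{3} = v_{1} ; sig = ⟨3 | 1⟩

so the primitive-relation signature multiset is
    ⟨2 | 0⟩
    ⟨2 | 0⟩
    ⟨2 | 1⟩
    ⟨2 | 1 1⟩
    ⟨2 | 1 1⟩
    ⟨2 | 1 2⟩
    ⟨3 | 1⟩


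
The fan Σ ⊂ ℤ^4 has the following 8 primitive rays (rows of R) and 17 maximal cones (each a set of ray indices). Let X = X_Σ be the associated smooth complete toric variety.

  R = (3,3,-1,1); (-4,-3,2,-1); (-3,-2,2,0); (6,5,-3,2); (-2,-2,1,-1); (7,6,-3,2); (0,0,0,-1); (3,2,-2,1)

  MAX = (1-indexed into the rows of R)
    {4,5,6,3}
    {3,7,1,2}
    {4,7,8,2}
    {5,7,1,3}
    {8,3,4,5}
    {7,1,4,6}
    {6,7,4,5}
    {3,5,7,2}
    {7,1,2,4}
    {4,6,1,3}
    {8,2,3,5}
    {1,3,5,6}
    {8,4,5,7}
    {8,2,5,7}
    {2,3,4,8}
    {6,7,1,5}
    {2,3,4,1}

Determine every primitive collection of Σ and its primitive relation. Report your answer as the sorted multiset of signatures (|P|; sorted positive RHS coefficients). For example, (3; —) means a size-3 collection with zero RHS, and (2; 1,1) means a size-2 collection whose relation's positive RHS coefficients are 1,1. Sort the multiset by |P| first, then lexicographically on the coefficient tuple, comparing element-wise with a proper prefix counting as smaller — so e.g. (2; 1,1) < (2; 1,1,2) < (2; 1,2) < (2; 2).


Minimal non-faces — 9 found among 8 rays, 17 max cones:

  P = {1,8}:  v_{1} + v_{8} = v_{4}  ⟹  sig = (2; 1)
  P = {2,6}:  v_{2} + v_{6} = v_{1}  ⟹  sig = (2; 1)
  P = {6,8}:  v_{6} + v_{8} = 2·v_{4} + v_{5}  ⟹  sig = (2; 1,2)
  P = {2,4,5}:  v_{2} + v_{4} + v_{5} = 0  ⟹  sig = (3; —)
  P = {3,7,8}:  v_{3} + v_{7} + v_{8} = 0  ⟹  sig = (3; —)
  P = {1,4,5}:  v_{1} + v_{4} + v_{5} = v_{6}  ⟹  sig = (3; 1)
  P = {3,4,7}:  v_{3} + v_{4} + v_{7} = v_{1}  ⟹  sig = (3; 1)
  P = {1,2,5}:  v_{1} + v_{2} + v_{5} = v_{3} + v_{7}  ⟹  sig = (3; 1,1)
  P = {3,6,7}:  v_{3} + v_{6} + v_{7} = 2·v_{1} + v_{5}  ⟹  sig = (3; 1,2)

Sorted signature multiset PRS(X):
[(2; 1), (2; 1), (2; 1,2), (3; —), (3; —), (3; 1), (3; 1), (3; 1,1), (3; 1,2)]


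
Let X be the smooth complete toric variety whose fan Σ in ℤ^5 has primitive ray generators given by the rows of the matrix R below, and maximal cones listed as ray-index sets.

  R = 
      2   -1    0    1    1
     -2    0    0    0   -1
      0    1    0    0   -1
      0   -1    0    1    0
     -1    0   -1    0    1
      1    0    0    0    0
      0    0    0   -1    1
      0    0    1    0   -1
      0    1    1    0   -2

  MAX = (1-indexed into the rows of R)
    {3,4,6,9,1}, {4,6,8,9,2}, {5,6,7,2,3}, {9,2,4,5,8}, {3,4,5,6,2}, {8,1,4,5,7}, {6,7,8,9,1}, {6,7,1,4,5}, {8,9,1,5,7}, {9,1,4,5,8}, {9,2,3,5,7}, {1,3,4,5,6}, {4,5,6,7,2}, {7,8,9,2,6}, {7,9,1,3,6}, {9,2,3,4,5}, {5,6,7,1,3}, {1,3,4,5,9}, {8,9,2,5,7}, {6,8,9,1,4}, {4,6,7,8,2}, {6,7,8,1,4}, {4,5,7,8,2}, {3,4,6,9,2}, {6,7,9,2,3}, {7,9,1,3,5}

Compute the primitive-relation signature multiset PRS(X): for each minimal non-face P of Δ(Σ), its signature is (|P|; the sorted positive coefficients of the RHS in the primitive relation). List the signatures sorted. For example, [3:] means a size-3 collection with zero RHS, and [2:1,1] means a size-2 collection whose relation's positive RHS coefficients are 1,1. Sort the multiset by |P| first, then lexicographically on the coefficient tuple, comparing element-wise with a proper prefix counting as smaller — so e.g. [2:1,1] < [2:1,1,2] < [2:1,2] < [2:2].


Δ(Σ) — 9 vertices, 6 min non-faces:

  {1,2}:  v_{1} + v_{2} = v_{4} ; sig = [2:1]
  {3,8}:  v_{3} + v_{8} = v_{9} ; sig = [2:1]
  {3,4,7}:  v_{3} + v_{4} + v_{7} = 0 ; sig = [3:]
  {5,6,8}:  v_{5} + v_{6} + v_{8} = 0 ; sig = [3:]
  {4,7,9}:  v_{4} + v_{7} + v_{9} = v_{8} ; sig = [3:1]
  {5,6,9}:  v_{5} + v_{6} + v_{9} = v_{3} ; sig = [3:1]

Sorted signature multiset PRS(X):
    |P|=2: 2 collections, coeffs (1), (1)
    |P|=3: 4 collections, coeffs (), (), (1), (1)
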